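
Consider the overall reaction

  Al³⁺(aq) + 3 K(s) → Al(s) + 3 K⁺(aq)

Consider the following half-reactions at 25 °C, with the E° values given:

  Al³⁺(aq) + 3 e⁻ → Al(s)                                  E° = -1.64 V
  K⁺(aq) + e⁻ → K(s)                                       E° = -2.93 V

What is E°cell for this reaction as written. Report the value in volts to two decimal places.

The Al³⁺/Al couple has the higher reduction potential, so it is the cathode; K⁺/K is oxidised at the anode.
E°cell = E°(cathode) − E°(anode) = (-1.64) − (-2.93) = +1.29 V.
Since E°cell > 0, the reaction is spontaneous under standard conditions.

+1.29 V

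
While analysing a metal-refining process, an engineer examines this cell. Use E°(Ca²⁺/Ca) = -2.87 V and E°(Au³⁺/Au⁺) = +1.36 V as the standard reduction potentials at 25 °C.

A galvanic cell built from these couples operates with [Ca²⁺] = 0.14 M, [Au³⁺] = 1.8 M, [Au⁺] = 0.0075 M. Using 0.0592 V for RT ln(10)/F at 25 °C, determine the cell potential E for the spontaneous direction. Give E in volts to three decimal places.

+4.326 V

Au³⁺/Au⁺ is the cathode (higher E°), Ca²⁺/Ca the anode: E°cell = +1.36 − (-2.87) = +4.23 V, n = 2.
Overall: Au³⁺(aq) + Ca(s) → Au⁺(aq) + Ca²⁺(aq)
Q = [Au⁺]·[Ca²⁺] / ([Au³⁺]); log Q = -3.234.
E = E° − (0.0592/n) log Q = +4.23 − (0.0592/2)(-3.234) = +4.326 V.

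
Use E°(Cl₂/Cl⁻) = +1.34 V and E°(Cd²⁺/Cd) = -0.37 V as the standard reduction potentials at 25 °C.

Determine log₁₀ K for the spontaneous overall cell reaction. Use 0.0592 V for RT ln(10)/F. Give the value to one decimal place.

57.8

Cathode: Cl₂/Cl⁻; anode: Cd²⁺/Cd. E°cell = +1.71 V, n = 2.
log K = nE°cell / 0.0592 = (2)(+1.71) / 0.0592 = 57.8.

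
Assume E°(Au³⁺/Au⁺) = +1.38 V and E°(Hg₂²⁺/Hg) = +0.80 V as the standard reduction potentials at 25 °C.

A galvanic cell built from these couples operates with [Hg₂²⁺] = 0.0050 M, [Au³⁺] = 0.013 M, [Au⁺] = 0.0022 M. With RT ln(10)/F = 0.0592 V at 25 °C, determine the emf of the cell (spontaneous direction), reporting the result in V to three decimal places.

Au³⁺/Au⁺ is the cathode (higher E°), Hg₂²⁺/Hg the anode: E°cell = +1.38 − (+0.80) = +0.58 V, n = 2.
Overall: Au³⁺(aq) + 2 Hg(l) → Au⁺(aq) + Hg₂²⁺(aq)
Q = [Au⁺]·[Hg₂²⁺] / ([Au³⁺]); log Q = -3.073.
E = E° − (0.0592/n) log Q = +0.58 − (0.0592/2)(-3.073) = +0.671 V.

+0.671 V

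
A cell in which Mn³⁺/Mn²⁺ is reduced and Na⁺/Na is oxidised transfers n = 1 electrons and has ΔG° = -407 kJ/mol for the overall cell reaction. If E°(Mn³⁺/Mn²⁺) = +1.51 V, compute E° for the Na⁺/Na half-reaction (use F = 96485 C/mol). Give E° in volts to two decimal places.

-2.71 V

E°cell = −ΔG°/(nF) = −(-407×10³)/((1)(96485)) = +4.218 V.
Since Mn³⁺/Mn²⁺ is the cathode and Na⁺/Na the anode, E°cell = E°(Mn³⁺/Mn²⁺) − E°(Na⁺/Na).
So E°(Na⁺/Na) = E°(Mn³⁺/Mn²⁺) − E°cell = (+1.51) − (+4.218) = -2.71 V.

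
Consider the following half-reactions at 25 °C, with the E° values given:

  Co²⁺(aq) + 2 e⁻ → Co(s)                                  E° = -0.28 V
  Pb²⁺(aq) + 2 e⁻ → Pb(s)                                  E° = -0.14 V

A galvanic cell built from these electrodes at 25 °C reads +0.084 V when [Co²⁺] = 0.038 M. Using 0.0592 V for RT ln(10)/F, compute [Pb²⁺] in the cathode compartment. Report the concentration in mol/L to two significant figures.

Pb²⁺/Pb is the cathode, Co²⁺/Co the anode: E°cell = +0.14 V, n = 2.
Overall reaction: Pb²⁺(aq) + Co(s) → Pb(s) + Co²⁺(aq); Q = [Co²⁺]^1/[Pb²⁺]^1.
From E = E° − (0.0592/n) log Q: log Q = (E° − E)·n/0.0592 = (+0.14 − (+0.084))·2/0.0592 = 1.8919.
So 1·log[Pb²⁺] = 1·log(0.038) − log Q = -1.4202 − (1.8919) = -3.3121; [Pb²⁺] = 10^(-3.3121) ≈ 0.00049 M.

0.00049 M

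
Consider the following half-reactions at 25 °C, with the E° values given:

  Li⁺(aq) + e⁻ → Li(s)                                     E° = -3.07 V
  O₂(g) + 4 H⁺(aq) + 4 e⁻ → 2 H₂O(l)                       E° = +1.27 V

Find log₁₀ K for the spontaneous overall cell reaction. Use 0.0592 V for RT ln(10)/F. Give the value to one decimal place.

293.2

Cathode: O₂/H₂O; anode: Li⁺/Li. E°cell = +4.34 V, n = 4.
log K = nE°cell / 0.0592 = (4)(+4.34) / 0.0592 = 293.2.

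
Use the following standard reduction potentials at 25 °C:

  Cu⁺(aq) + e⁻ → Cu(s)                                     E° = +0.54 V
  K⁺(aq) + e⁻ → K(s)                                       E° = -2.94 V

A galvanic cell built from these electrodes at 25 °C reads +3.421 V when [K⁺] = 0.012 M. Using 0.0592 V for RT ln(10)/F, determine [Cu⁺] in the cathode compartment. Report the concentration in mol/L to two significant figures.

0.0012 M

Cu⁺/Cu is the cathode, K⁺/K the anode: E°cell = +3.48 V, n = 1.
Overall reaction: Cu⁺(aq) + K(s) → Cu(s) + K⁺(aq); Q = [K⁺]^1/[Cu⁺]^1.
From E = E° − (0.0592/n) log Q: log Q = (E° − E)·n/0.0592 = (+3.48 − (+3.421))·1/0.0592 = 0.9966.
So 1·log[Cu⁺] = 1·log(0.012) − log Q = -1.9208 − (0.9966) = -2.9174; [Cu⁺] = 10^(-2.9174) ≈ 0.0012 M.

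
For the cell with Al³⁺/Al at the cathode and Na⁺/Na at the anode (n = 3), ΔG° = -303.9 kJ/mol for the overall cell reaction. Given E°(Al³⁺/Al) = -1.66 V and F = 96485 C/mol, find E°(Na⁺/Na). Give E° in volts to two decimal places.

-2.71 V

E°cell = −ΔG°/(nF) = −(-303.9×10³)/((3)(96485)) = +1.050 V.
Since Al³⁺/Al is the cathode and Na⁺/Na the anode, E°cell = E°(Al³⁺/Al) − E°(Na⁺/Na).
So E°(Na⁺/Na) = E°(Al³⁺/Al) − E°cell = (-1.66) − (+1.050) = -2.71 V.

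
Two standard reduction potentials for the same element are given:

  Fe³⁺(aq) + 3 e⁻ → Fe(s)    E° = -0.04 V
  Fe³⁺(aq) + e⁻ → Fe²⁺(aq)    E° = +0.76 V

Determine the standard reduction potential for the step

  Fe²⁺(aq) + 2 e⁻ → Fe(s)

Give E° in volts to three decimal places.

-0.440 V

Sequential free energies add, so n₃E°₃ = n₁E°₁ + n₂E°₂.
With n₃ = 3, and the known step contributing 1×(+0.76) V, the unknown satisfies 2·E° = 3×(-0.04) − 1×(+0.76) = -0.880.
E° = -0.880 / 2 = -0.440 V.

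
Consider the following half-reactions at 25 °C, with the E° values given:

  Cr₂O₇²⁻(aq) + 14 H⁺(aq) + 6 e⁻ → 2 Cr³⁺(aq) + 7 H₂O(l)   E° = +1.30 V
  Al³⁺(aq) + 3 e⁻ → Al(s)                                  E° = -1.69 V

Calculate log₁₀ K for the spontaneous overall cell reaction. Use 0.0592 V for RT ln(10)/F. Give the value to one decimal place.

303.0

Cathode: Cr₂O₇²⁻/Cr³⁺; anode: Al³⁺/Al. E°cell = +2.99 V, n = 6.
log K = nE°cell / 0.0592 = (6)(+2.99) / 0.0592 = 303.0.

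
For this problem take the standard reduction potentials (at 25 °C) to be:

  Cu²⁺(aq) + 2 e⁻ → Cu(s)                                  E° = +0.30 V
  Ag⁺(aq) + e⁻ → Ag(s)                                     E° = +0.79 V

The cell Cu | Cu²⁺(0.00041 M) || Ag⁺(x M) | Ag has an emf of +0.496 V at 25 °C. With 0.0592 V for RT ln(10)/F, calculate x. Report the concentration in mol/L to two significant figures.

Ag⁺/Ag is the cathode, Cu²⁺/Cu the anode: E°cell = +0.49 V, n = 2.
Overall reaction: 2 Ag⁺(aq) + Cu(s) → 2 Ag(s) + Cu²⁺(aq); Q = [Cu²⁺]^1/[Ag⁺]^2.
From E = E° − (0.0592/n) log Q: log Q = (E° − E)·n/0.0592 = (+0.49 − (+0.496))·2/0.0592 = -0.2027.
So 2·log[Ag⁺] = 1·log(0.00041) − log Q = -3.3872 − (-0.2027) = -3.1845; log[Ag⁺] = -3.1845 / 2 = -1.5922; [Ag⁺] = 10^(-1.5922) ≈ 0.026 M.

0.026 M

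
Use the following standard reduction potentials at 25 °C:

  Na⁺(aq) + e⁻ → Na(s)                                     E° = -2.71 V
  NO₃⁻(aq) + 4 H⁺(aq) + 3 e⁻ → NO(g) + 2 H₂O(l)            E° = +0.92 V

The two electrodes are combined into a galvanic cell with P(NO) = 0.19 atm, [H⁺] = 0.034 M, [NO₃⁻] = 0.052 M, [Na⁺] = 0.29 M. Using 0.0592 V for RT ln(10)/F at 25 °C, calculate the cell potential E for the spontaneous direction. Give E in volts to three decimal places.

+3.535 V

NO₃⁻/NO is the cathode (higher E°), Na⁺/Na the anode: E°cell = +0.92 − (-2.71) = +3.63 V, n = 3.
Overall: NO₃⁻(aq) + 4 H⁺(aq) + 3 Na(s) → NO(g) + 2 H₂O(l) + 3 Na⁺(aq)
Q = P(NO)·[Na⁺]^3 / ([NO₃⁻]·[H⁺]^4); log Q = 4.824.
E = E° − (0.0592/n) log Q = +3.63 − (0.0592/3)(4.824) = +3.535 V.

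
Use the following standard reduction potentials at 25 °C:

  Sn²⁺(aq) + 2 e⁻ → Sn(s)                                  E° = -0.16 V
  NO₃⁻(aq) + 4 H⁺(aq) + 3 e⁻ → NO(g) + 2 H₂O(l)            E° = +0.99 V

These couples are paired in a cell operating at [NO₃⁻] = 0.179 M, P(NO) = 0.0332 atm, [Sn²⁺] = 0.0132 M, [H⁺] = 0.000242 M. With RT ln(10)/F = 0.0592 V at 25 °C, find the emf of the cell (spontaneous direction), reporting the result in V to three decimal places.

NO₃⁻/NO is the cathode (higher E°), Sn²⁺/Sn the anode: E°cell = +0.99 − (-0.16) = +1.15 V, n = 6.
Overall: 2 NO₃⁻(aq) + 8 H⁺(aq) + 3 Sn(s) → 2 NO(g) + 4 H₂O(l) + 3 Sn²⁺(aq)
Q = P(NO)^2·[Sn²⁺]^3 / ([NO₃⁻]^2·[H⁺]^8); log Q = 21.828.
E = E° − (0.0592/n) log Q = +1.15 − (0.0592/6)(21.828) = +0.935 V.

+0.935 V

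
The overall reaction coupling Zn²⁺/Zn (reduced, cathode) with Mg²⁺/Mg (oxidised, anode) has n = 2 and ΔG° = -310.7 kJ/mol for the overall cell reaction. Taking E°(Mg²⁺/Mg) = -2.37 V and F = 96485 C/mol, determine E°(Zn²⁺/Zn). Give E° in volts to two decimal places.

-0.76 V

E°cell = −ΔG°/(nF) = −(-310.7×10³)/((2)(96485)) = +1.610 V.
Since Zn²⁺/Zn is the cathode and Mg²⁺/Mg the anode, E°cell = E°(Zn²⁺/Zn) − E°(Mg²⁺/Mg).
So E°(Zn²⁺/Zn) = E°cell + E°(Mg²⁺/Mg) = +1.610 + (-2.37) = -0.76 V.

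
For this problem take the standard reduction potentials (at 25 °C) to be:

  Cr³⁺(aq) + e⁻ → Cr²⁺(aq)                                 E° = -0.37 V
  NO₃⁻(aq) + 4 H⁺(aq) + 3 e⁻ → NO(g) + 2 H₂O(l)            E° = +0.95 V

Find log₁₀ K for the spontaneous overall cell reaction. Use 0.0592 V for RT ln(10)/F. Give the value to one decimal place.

66.9

Cathode: NO₃⁻/NO; anode: Cr³⁺/Cr²⁺. E°cell = +1.32 V, n = 3.
log K = nE°cell / 0.0592 = (3)(+1.32) / 0.0592 = 66.9.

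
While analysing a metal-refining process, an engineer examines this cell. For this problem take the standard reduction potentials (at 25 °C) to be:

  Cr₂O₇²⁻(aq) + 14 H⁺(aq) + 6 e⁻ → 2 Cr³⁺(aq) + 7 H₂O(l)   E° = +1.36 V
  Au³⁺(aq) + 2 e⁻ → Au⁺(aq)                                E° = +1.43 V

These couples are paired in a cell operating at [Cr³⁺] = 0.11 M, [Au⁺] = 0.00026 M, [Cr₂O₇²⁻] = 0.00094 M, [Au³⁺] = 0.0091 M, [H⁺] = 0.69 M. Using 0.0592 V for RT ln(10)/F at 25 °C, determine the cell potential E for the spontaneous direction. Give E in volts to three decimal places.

+0.149 V

Au³⁺/Au⁺ is the cathode (higher E°), Cr₂O₇²⁻/Cr³⁺ the anode: E°cell = +1.43 − (+1.36) = +0.07 V, n = 6.
Overall: 3 Au³⁺(aq) + 2 Cr³⁺(aq) + 7 H₂O(l) → 3 Au⁺(aq) + Cr₂O₇²⁻(aq) + 14 H⁺(aq)
Q = [Au⁺]^3·[Cr₂O₇²⁻]·[H⁺]^14 / ([Au³⁺]^3·[Cr³⁺]^2); log Q = -7.998.
E = E° − (0.0592/n) log Q = +0.07 − (0.0592/6)(-7.998) = +0.149 V.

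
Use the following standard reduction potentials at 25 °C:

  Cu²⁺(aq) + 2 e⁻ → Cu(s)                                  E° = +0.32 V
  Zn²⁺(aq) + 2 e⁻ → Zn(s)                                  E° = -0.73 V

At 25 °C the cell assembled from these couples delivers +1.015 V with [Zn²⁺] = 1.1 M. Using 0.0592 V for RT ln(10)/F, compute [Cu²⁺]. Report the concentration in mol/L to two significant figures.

Cu²⁺/Cu is the cathode, Zn²⁺/Zn the anode: E°cell = +1.05 V, n = 2.
Overall reaction: Cu²⁺(aq) + Zn(s) → Cu(s) + Zn²⁺(aq); Q = [Zn²⁺]^1/[Cu²⁺]^1.
From E = E° − (0.0592/n) log Q: log Q = (E° − E)·n/0.0592 = (+1.05 − (+1.015))·2/0.0592 = 1.1824.
So 1·log[Cu²⁺] = 1·log(1.1) − log Q = 0.0414 − (1.1824) = -1.1410; [Cu²⁺] = 10^(-1.1410) ≈ 0.072 M.

0.072 M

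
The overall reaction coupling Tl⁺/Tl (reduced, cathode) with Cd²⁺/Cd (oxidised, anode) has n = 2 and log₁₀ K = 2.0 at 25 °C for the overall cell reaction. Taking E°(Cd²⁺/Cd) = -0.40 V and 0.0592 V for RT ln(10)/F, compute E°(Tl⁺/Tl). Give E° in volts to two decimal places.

E°cell = (0.0592/n)·log K = (0.0592/2)(2.0) = +0.059 V.
Since Tl⁺/Tl is the cathode and Cd²⁺/Cd the anode, E°cell = E°(Tl⁺/Tl) − E°(Cd²⁺/Cd).
So E°(Tl⁺/Tl) = E°cell + E°(Cd²⁺/Cd) = +0.059 + (-0.40) = -0.34 V.

-0.34 V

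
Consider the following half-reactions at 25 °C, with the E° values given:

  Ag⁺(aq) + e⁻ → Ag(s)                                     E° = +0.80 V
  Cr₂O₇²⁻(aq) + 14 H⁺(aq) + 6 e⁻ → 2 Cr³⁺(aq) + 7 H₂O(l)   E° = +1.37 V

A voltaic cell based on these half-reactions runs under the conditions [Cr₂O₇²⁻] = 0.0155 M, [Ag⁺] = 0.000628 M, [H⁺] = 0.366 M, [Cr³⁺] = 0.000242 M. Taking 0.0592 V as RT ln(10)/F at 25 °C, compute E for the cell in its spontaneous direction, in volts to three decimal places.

+0.753 V

Cr₂O₇²⁻/Cr³⁺ is the cathode (higher E°), Ag⁺/Ag the anode: E°cell = +1.37 − (+0.80) = +0.57 V, n = 6.
Overall: Cr₂O₇²⁻(aq) + 14 H⁺(aq) + 6 Ag(s) → 2 Cr³⁺(aq) + 7 H₂O(l) + 6 Ag⁺(aq)
Q = [Cr³⁺]^2·[Ag⁺]^6 / ([Cr₂O₇²⁻]·[H⁺]^14); log Q = -18.524.
E = E° − (0.0592/n) log Q = +0.57 − (0.0592/6)(-18.524) = +0.753 V.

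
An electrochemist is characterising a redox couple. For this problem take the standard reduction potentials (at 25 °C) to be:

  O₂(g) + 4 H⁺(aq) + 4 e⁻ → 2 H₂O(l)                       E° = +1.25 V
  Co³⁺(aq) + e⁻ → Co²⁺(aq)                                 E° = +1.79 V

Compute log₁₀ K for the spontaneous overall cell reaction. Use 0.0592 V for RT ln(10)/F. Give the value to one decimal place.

Cathode: Co³⁺/Co²⁺; anode: O₂/H₂O. E°cell = +0.54 V, n = 4.
log K = nE°cell / 0.0592 = (4)(+0.54) / 0.0592 = 36.5.

36.5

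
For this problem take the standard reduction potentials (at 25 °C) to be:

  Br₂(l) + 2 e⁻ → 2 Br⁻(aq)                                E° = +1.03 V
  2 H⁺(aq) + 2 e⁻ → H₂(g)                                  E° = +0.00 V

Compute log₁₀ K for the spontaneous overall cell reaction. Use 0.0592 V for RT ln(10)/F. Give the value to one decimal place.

34.8

Cathode: Br₂/Br⁻; anode: H⁺/H₂. E°cell = +1.03 V, n = 2.
log K = nE°cell / 0.0592 = (2)(+1.03) / 0.0592 = 34.8.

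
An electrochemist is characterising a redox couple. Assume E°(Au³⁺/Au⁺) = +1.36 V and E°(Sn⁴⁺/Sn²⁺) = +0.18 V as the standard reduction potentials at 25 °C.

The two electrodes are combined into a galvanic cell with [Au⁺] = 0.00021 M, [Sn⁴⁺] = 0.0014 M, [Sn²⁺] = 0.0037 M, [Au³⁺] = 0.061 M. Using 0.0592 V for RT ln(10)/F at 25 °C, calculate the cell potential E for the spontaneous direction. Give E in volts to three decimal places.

+1.265 V

Au³⁺/Au⁺ is the cathode (higher E°), Sn⁴⁺/Sn²⁺ the anode: E°cell = +1.36 − (+0.18) = +1.18 V, n = 2.
Overall: Au³⁺(aq) + Sn²⁺(aq) → Au⁺(aq) + Sn⁴⁺(aq)
Q = [Au⁺]·[Sn⁴⁺] / ([Au³⁺]·[Sn²⁺]); log Q = -2.885.
E = E° − (0.0592/n) log Q = +1.18 − (0.0592/2)(-2.885) = +1.265 V.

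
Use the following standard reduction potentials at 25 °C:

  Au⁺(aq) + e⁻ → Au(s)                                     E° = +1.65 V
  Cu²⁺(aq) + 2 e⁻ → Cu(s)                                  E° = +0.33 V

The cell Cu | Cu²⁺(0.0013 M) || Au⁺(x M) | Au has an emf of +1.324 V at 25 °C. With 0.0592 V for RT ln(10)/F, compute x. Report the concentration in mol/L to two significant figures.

Au⁺/Au is the cathode, Cu²⁺/Cu the anode: E°cell = +1.32 V, n = 2.
Overall reaction: 2 Au⁺(aq) + Cu(s) → 2 Au(s) + Cu²⁺(aq); Q = [Cu²⁺]^1/[Au⁺]^2.
From E = E° − (0.0592/n) log Q: log Q = (E° − E)·n/0.0592 = (+1.32 − (+1.324))·2/0.0592 = -0.1351.
So 2·log[Au⁺] = 1·log(0.0013) − log Q = -2.8861 − (-0.1351) = -2.7510; log[Au⁺] = -2.7510 / 2 = -1.3755; [Au⁺] = 10^(-1.3755) ≈ 0.042 M.

0.042 M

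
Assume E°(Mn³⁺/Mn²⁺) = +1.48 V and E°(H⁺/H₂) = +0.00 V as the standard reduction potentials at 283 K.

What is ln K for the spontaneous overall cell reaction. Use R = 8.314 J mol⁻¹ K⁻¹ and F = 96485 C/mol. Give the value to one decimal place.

Cathode: Mn³⁺/Mn²⁺; anode: H⁺/H₂. E°cell = (+1.48) − (+0.00) = +1.48 V, with n = 2.
ΔG° = −nFE° = −RT ln K, so ln K = nFE°/(RT) = (2)(96485)(+1.48) / ((8.314)(283)) = 121.382.

121.4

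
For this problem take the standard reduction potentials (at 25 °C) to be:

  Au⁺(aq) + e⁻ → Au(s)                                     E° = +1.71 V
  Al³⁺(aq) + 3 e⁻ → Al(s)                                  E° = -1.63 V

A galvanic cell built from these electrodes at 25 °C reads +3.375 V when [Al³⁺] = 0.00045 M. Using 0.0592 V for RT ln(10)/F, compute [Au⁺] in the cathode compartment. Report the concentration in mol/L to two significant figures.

0.30 M

Au⁺/Au is the cathode, Al³⁺/Al the anode: E°cell = +3.34 V, n = 3.
Overall reaction: 3 Au⁺(aq) + Al(s) → 3 Au(s) + Al³⁺(aq); Q = [Al³⁺]^1/[Au⁺]^3.
From E = E° − (0.0592/n) log Q: log Q = (E° − E)·n/0.0592 = (+3.34 − (+3.375))·3/0.0592 = -1.7736.
So 3·log[Au⁺] = 1·log(0.00045) − log Q = -3.3468 − (-1.7736) = -1.5732; log[Au⁺] = -1.5732 / 3 = -0.5244; [Au⁺] = 10^(-0.5244) ≈ 0.30 M.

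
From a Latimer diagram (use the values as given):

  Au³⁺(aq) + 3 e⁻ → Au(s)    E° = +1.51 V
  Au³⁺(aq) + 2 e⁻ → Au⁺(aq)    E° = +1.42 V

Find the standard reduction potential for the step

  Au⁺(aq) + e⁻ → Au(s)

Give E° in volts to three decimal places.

+1.690 V

Sequential free energies add, so n₃E°₃ = n₁E°₁ + n₂E°₂.
With n₃ = 3, and the known step contributing 2×(+1.42) V, the unknown satisfies 1·E° = 3×(+1.51) − 2×(+1.42) = +1.690.
E° = +1.690 / 1 = +1.690 V.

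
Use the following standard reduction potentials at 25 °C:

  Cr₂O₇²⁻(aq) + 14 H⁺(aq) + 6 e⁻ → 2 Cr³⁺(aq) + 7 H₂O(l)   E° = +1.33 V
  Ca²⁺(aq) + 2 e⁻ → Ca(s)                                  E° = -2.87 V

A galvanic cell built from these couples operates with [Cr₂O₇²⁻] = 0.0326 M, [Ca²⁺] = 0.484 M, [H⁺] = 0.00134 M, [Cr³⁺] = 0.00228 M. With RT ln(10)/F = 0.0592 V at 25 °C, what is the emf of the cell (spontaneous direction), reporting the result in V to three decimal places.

+3.850 V

Cr₂O₇²⁻/Cr³⁺ is the cathode (higher E°), Ca²⁺/Ca the anode: E°cell = +1.33 − (-2.87) = +4.20 V, n = 6.
Overall: Cr₂O₇²⁻(aq) + 14 H⁺(aq) + 3 Ca(s) → 2 Cr³⁺(aq) + 7 H₂O(l) + 3 Ca²⁺(aq)
Q = [Cr³⁺]^2·[Ca²⁺]^3 / ([Cr₂O₇²⁻]·[H⁺]^14); log Q = 35.478.
E = E° − (0.0592/n) log Q = +4.20 − (0.0592/6)(35.478) = +3.850 V.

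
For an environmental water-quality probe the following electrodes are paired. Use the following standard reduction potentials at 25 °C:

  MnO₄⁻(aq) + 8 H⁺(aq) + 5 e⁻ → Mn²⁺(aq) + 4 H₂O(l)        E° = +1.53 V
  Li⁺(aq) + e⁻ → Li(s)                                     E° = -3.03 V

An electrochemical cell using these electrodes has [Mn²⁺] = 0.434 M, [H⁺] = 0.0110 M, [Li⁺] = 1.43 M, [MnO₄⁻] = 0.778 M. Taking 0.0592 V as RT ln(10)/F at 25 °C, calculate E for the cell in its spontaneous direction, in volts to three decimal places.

+4.368 V

MnO₄⁻/Mn²⁺ is the cathode (higher E°), Li⁺/Li the anode: E°cell = +1.53 − (-3.03) = +4.56 V, n = 5.
Overall: MnO₄⁻(aq) + 8 H⁺(aq) + 5 Li(s) → Mn²⁺(aq) + 4 H₂O(l) + 5 Li⁺(aq)
Q = [Mn²⁺]·[Li⁺]^5 / ([MnO₄⁻]·[H⁺]^8); log Q = 16.192.
E = E° − (0.0592/n) log Q = +4.56 − (0.0592/5)(16.192) = +4.368 V.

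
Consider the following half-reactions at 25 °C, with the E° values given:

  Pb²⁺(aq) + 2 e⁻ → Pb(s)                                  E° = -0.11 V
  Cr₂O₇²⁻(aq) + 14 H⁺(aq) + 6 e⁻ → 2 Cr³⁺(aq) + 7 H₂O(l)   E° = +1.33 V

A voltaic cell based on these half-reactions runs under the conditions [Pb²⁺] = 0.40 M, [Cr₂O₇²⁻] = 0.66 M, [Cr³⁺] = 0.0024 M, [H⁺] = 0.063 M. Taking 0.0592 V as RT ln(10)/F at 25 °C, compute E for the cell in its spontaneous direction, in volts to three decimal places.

+1.336 V

Cr₂O₇²⁻/Cr³⁺ is the cathode (higher E°), Pb²⁺/Pb the anode: E°cell = +1.33 − (-0.11) = +1.44 V, n = 6.
Overall: Cr₂O₇²⁻(aq) + 14 H⁺(aq) + 3 Pb(s) → 2 Cr³⁺(aq) + 7 H₂O(l) + 3 Pb²⁺(aq)
Q = [Cr³⁺]^2·[Pb²⁺]^3 / ([Cr₂O₇²⁻]·[H⁺]^14); log Q = 10.556.
E = E° − (0.0592/n) log Q = +1.44 − (0.0592/6)(10.556) = +1.336 V.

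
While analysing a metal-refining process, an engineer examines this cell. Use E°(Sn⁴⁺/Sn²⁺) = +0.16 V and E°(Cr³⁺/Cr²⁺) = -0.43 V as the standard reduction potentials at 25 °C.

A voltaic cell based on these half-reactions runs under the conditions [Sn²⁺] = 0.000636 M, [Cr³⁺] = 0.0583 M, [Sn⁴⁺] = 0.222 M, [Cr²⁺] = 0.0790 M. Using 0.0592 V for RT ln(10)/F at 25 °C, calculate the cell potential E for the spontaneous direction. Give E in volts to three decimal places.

Sn⁴⁺/Sn²⁺ is the cathode (higher E°), Cr³⁺/Cr²⁺ the anode: E°cell = +0.16 − (-0.43) = +0.59 V, n = 2.
Overall: Sn⁴⁺(aq) + 2 Cr²⁺(aq) → Sn²⁺(aq) + 2 Cr³⁺(aq)
Q = [Sn²⁺]·[Cr³⁺]^2 / ([Sn⁴⁺]·[Cr²⁺]^2); log Q = -2.807.
E = E° − (0.0592/n) log Q = +0.59 − (0.0592/2)(-2.807) = +0.673 V.

+0.673 V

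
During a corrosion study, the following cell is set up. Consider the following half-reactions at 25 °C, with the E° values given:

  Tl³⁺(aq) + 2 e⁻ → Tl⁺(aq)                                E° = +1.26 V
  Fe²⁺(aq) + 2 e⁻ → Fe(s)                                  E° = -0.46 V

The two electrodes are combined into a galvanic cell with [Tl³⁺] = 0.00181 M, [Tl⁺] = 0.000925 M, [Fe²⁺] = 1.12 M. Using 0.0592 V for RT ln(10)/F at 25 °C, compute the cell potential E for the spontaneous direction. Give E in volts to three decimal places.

Tl³⁺/Tl⁺ is the cathode (higher E°), Fe²⁺/Fe the anode: E°cell = +1.26 − (-0.46) = +1.72 V, n = 2.
Overall: Tl³⁺(aq) + Fe(s) → Tl⁺(aq) + Fe²⁺(aq)
Q = [Tl⁺]·[Fe²⁺] / ([Tl³⁺]); log Q = -0.242.
E = E° − (0.0592/n) log Q = +1.72 − (0.0592/2)(-0.242) = +1.727 V.

+1.727 V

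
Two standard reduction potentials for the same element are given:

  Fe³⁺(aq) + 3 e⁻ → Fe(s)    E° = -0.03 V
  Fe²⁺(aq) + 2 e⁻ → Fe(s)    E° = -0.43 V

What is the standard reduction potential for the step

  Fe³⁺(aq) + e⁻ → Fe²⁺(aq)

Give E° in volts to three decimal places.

Sequential free energies add, so n₃E°₃ = n₁E°₁ + n₂E°₂.
With n₃ = 3, and the known step contributing 2×(-0.43) V, the unknown satisfies 1·E° = 3×(-0.03) − 2×(-0.43) = +0.770.
E° = +0.770 / 1 = +0.770 V.

+0.770 V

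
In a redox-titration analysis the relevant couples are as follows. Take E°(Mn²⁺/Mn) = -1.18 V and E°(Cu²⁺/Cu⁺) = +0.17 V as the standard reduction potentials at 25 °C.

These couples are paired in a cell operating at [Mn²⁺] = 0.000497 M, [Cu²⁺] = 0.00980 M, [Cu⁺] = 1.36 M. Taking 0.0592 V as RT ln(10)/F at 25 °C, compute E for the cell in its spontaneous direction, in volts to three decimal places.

Cu²⁺/Cu⁺ is the cathode (higher E°), Mn²⁺/Mn the anode: E°cell = +0.17 − (-1.18) = +1.35 V, n = 2.
Overall: 2 Cu²⁺(aq) + Mn(s) → 2 Cu⁺(aq) + Mn²⁺(aq)
Q = [Cu⁺]^2·[Mn²⁺] / ([Cu²⁺]^2); log Q = 0.981.
E = E° − (0.0592/n) log Q = +1.35 − (0.0592/2)(0.981) = +1.321 V.

+1.321 V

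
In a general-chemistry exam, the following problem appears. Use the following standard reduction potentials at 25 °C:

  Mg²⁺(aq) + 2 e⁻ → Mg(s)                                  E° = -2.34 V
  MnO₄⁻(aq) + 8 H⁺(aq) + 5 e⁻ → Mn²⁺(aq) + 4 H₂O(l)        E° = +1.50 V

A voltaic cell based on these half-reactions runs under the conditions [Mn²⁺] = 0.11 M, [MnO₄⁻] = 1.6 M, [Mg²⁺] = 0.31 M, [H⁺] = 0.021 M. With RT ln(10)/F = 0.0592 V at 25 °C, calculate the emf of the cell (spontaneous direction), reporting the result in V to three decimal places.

MnO₄⁻/Mn²⁺ is the cathode (higher E°), Mg²⁺/Mg the anode: E°cell = +1.50 − (-2.34) = +3.84 V, n = 10.
Overall: 2 MnO₄⁻(aq) + 16 H⁺(aq) + 5 Mg(s) → 2 Mn²⁺(aq) + 8 H₂O(l) + 5 Mg²⁺(aq)
Q = [Mn²⁺]^2·[Mg²⁺]^5 / ([MnO₄⁻]^2·[H⁺]^16); log Q = 21.976.
E = E° − (0.0592/n) log Q = +3.84 − (0.0592/10)(21.976) = +3.710 V.

+3.710 V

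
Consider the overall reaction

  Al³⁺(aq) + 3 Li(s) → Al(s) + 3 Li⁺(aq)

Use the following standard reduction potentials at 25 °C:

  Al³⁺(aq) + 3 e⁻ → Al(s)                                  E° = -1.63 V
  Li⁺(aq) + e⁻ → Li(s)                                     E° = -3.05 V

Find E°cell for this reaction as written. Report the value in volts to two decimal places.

The Al³⁺/Al couple has the higher reduction potential, so it is the cathode; Li⁺/Li is oxidised at the anode.
E°cell = E°(cathode) − E°(anode) = (-1.63) − (-3.05) = +1.42 V.

+1.42 V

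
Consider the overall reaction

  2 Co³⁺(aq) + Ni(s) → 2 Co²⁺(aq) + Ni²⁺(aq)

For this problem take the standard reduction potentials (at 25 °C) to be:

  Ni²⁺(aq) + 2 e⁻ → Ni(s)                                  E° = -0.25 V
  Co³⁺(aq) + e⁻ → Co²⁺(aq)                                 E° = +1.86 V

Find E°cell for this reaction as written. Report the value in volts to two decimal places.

+2.11 V

The Co³⁺/Co²⁺ couple has the higher reduction potential, so it is the cathode; Ni²⁺/Ni is oxidised at the anode.
E°cell = E°(cathode) − E°(anode) = (+1.86) − (-0.25) = +2.11 V.
Since E°cell > 0, the reaction is spontaneous under standard conditions.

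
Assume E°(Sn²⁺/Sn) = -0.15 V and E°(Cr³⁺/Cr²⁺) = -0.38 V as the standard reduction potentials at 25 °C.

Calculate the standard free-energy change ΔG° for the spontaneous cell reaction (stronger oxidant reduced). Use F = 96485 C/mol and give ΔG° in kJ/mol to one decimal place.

-44.4 kJ/mol

Sn²⁺/Sn (E° = -0.15 V) is the cathode; Cr³⁺/Cr²⁺ (E° = -0.38 V) is the anode, so E°cell = +0.23 V.
Balancing electrons gives n = 2 (lcm of 2 and 1).
ΔG° = −nFE° = −(2)(96485)(+0.23) = -44,383 J = -44.4 kJ/mol.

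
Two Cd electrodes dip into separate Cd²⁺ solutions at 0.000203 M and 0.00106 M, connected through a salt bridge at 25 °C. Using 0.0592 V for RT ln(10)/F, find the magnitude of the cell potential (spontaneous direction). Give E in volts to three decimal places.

+0.021 V

For a concentration cell E°cell = 0. The 0.00106 M side is the cathode (reduction is favoured where [Cd²⁺] is higher).
With n = 2, E = −(0.0592/2) log([Cd²⁺]ₐₙ/[Cd²⁺]꜀ₐₜ) = −(0.0592/2) log(0.000203/0.00106) = −(0.0592/2)(-0.718) = +0.021 V.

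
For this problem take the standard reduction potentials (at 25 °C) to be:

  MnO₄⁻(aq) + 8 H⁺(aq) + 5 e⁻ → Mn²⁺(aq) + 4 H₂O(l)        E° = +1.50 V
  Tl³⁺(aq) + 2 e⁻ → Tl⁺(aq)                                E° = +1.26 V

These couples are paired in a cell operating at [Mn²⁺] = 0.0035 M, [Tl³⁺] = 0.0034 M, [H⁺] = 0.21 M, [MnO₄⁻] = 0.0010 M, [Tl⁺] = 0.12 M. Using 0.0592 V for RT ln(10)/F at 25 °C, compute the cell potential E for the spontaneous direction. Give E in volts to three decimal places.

+0.215 V

MnO₄⁻/Mn²⁺ is the cathode (higher E°), Tl³⁺/Tl⁺ the anode: E°cell = +1.50 − (+1.26) = +0.24 V, n = 10.
Overall: 2 MnO₄⁻(aq) + 16 H⁺(aq) + 5 Tl⁺(aq) → 2 Mn²⁺(aq) + 8 H₂O(l) + 5 Tl³⁺(aq)
Q = [Mn²⁺]^2·[Tl³⁺]^5 / ([MnO₄⁻]^2·[H⁺]^16·[Tl⁺]^5); log Q = 4.194.
E = E° − (0.0592/n) log Q = +0.24 − (0.0592/10)(4.194) = +0.215 V.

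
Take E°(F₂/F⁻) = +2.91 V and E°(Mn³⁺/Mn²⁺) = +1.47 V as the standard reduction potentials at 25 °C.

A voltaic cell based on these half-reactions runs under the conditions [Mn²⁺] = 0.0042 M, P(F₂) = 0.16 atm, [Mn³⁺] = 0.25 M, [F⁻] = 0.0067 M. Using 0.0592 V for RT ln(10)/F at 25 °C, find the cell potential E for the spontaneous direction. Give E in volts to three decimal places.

+1.440 V

F₂/F⁻ is the cathode (higher E°), Mn³⁺/Mn²⁺ the anode: E°cell = +2.91 − (+1.47) = +1.44 V, n = 2.
Overall: F₂(g) + 2 Mn²⁺(aq) → 2 F⁻(aq) + 2 Mn³⁺(aq)
Q = [F⁻]^2·[Mn³⁺]^2 / (P(F₂)·[Mn²⁺]^2); log Q = -0.003.
E = E° − (0.0592/n) log Q = +1.44 − (0.0592/2)(-0.003) = +1.440 V.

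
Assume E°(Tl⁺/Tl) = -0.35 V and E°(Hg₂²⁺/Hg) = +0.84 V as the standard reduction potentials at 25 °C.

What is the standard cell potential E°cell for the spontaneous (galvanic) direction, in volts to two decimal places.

The Hg₂²⁺/Hg couple has the higher reduction potential, so it is the cathode; Tl⁺/Tl is oxidised at the anode.
E°cell = E°(cathode) − E°(anode) = (+0.84) − (-0.35) = +1.19 V.
Since E°cell > 0, the reaction is spontaneous under standard conditions.

+1.19 V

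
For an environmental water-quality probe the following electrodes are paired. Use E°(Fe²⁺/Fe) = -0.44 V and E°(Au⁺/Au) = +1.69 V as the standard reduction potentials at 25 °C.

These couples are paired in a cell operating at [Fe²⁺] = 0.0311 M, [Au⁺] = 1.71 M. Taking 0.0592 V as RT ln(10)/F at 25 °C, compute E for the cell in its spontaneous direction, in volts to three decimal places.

+2.188 V

Au⁺/Au is the cathode (higher E°), Fe²⁺/Fe the anode: E°cell = +1.69 − (-0.44) = +2.13 V, n = 2.
Overall: 2 Au⁺(aq) + Fe(s) → 2 Au(s) + Fe²⁺(aq)
Q = [Fe²⁺] / ([Au⁺]^2); log Q = -1.973.
E = E° − (0.0592/n) log Q = +2.13 − (0.0592/2)(-1.973) = +2.188 V.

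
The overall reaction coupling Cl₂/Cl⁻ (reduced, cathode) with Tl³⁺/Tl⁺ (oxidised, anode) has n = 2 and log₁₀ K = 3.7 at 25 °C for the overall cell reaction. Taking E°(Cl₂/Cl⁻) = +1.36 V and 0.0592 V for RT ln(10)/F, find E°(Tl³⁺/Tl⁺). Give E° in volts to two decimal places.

+1.25 V

E°cell = (0.0592/n)·log K = (0.0592/2)(3.7) = +0.110 V.
Since Cl₂/Cl⁻ is the cathode and Tl³⁺/Tl⁺ the anode, E°cell = E°(Cl₂/Cl⁻) − E°(Tl³⁺/Tl⁺).
So E°(Tl³⁺/Tl⁺) = E°(Cl₂/Cl⁻) − E°cell = (+1.36) − (+0.110) = +1.25 V.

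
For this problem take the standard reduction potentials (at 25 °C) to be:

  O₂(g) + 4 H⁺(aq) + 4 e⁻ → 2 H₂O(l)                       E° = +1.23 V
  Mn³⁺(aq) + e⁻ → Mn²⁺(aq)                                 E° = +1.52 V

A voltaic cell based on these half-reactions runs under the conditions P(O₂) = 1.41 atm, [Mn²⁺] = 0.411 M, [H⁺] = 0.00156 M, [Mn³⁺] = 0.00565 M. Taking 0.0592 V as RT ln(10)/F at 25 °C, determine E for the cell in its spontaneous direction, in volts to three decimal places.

+0.344 V

Mn³⁺/Mn²⁺ is the cathode (higher E°), O₂/H₂O the anode: E°cell = +1.52 − (+1.23) = +0.29 V, n = 4.
Overall: 4 Mn³⁺(aq) + 2 H₂O(l) → 4 Mn²⁺(aq) + O₂(g) + 4 H⁺(aq)
Q = [Mn²⁺]^4·P(O₂)·[H⁺]^4 / ([Mn³⁺]^4); log Q = -3.631.
E = E° − (0.0592/n) log Q = +0.29 − (0.0592/4)(-3.631) = +0.344 V.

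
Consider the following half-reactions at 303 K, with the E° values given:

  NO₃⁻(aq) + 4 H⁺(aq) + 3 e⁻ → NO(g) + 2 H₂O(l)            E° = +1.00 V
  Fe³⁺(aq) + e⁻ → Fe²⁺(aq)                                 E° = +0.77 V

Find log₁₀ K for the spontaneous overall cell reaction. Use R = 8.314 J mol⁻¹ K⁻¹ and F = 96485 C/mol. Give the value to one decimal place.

11.5

Cathode: NO₃⁻/NO; anode: Fe³⁺/Fe²⁺. E°cell = (+1.00) − (+0.77) = +0.23 V, with n = 3.
ΔG° = −nFE° = −RT ln K, so ln K = nFE°/(RT) = (3)(96485)(+0.23) / ((8.314)(303)) = 26.428.
log₁₀ K = 26.428 / ln 10 = 11.5.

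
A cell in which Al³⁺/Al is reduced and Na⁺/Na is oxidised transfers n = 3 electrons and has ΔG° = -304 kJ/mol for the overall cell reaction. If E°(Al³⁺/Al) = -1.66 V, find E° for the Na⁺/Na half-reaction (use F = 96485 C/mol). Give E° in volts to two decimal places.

-2.71 V

E°cell = −ΔG°/(nF) = −(-304×10³)/((3)(96485)) = +1.050 V.
Since Al³⁺/Al is the cathode and Na⁺/Na the anode, E°cell = E°(Al³⁺/Al) − E°(Na⁺/Na).
So E°(Na⁺/Na) = E°(Al³⁺/Al) − E°cell = (-1.66) − (+1.050) = -2.71 V.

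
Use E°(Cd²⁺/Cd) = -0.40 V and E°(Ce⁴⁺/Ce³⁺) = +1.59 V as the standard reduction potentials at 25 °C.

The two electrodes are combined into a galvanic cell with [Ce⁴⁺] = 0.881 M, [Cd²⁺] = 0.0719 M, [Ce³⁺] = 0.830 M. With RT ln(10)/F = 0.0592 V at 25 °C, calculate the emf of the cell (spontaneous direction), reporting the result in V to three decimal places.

+2.025 V

Ce⁴⁺/Ce³⁺ is the cathode (higher E°), Cd²⁺/Cd the anode: E°cell = +1.59 − (-0.40) = +1.99 V, n = 2.
Overall: 2 Ce⁴⁺(aq) + Cd(s) → 2 Ce³⁺(aq) + Cd²⁺(aq)
Q = [Ce³⁺]^2·[Cd²⁺] / ([Ce⁴⁺]^2); log Q = -1.195.
E = E° − (0.0592/n) log Q = +1.99 − (0.0592/2)(-1.195) = +2.025 V.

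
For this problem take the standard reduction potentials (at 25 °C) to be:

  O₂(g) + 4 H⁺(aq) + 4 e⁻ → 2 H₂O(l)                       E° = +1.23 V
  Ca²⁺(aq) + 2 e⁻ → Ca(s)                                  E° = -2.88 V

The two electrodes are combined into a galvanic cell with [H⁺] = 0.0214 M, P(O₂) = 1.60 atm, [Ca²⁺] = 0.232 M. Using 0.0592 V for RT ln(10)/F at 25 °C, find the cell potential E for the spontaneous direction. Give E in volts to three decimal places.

+4.033 V

O₂/H₂O is the cathode (higher E°), Ca²⁺/Ca the anode: E°cell = +1.23 − (-2.88) = +4.11 V, n = 4.
Overall: O₂(g) + 4 H⁺(aq) + 2 Ca(s) → 2 H₂O(l) + 2 Ca²⁺(aq)
Q = [Ca²⁺]^2 / (P(O₂)·[H⁺]^4); log Q = 5.205.
E = E° − (0.0592/n) log Q = +4.11 − (0.0592/4)(5.205) = +4.033 V.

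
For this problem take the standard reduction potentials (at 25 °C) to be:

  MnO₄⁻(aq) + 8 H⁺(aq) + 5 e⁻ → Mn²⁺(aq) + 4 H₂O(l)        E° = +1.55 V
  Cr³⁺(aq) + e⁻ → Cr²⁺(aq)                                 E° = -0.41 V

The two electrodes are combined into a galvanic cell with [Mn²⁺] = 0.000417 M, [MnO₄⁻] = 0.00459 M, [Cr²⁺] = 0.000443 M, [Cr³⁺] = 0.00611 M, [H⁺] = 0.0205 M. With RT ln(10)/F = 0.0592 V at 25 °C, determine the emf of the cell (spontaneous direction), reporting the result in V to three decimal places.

+1.745 V

MnO₄⁻/Mn²⁺ is the cathode (higher E°), Cr³⁺/Cr²⁺ the anode: E°cell = +1.55 − (-0.41) = +1.96 V, n = 5.
Overall: MnO₄⁻(aq) + 8 H⁺(aq) + 5 Cr²⁺(aq) → Mn²⁺(aq) + 4 H₂O(l) + 5 Cr³⁺(aq)
Q = [Mn²⁺]·[Cr³⁺]^5 / ([MnO₄⁻]·[H⁺]^8·[Cr²⁺]^5); log Q = 18.162.
E = E° − (0.0592/n) log Q = +1.96 − (0.0592/5)(18.162) = +1.745 V.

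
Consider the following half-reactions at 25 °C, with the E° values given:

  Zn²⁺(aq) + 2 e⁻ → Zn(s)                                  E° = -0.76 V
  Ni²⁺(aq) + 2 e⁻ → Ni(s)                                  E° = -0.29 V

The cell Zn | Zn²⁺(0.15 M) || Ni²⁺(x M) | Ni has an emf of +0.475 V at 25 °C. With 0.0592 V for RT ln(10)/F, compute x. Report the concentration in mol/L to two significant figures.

0.22 M

Ni²⁺/Ni is the cathode, Zn²⁺/Zn the anode: E°cell = +0.47 V, n = 2.
Overall reaction: Ni²⁺(aq) + Zn(s) → Ni(s) + Zn²⁺(aq); Q = [Zn²⁺]^1/[Ni²⁺]^1.
From E = E° − (0.0592/n) log Q: log Q = (E° − E)·n/0.0592 = (+0.47 − (+0.475))·2/0.0592 = -0.1689.
So 1·log[Ni²⁺] = 1·log(0.15) − log Q = -0.8239 − (-0.1689) = -0.6550; [Ni²⁺] = 10^(-0.6550) ≈ 0.22 M.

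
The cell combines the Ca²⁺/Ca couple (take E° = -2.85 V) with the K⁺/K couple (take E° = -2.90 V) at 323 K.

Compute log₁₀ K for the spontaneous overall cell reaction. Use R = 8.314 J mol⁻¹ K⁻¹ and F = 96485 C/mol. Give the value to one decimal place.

Cathode: Ca²⁺/Ca; anode: K⁺/K. E°cell = (-2.85) − (-2.90) = +0.05 V, with n = 2.
ΔG° = −nFE° = −RT ln K, so ln K = nFE°/(RT) = (2)(96485)(+0.05) / ((8.314)(323)) = 3.593.
log₁₀ K = 3.593 / ln 10 = 1.6.

1.6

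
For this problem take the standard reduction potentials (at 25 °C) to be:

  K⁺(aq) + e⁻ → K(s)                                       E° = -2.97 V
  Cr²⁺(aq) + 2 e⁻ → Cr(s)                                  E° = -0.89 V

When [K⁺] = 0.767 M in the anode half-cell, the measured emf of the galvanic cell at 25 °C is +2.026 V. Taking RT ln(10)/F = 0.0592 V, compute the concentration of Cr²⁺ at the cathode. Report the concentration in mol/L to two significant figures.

Cr²⁺/Cr is the cathode, K⁺/K the anode: E°cell = +2.08 V, n = 2.
Overall reaction: Cr²⁺(aq) + 2 K(s) → Cr(s) + 2 K⁺(aq); Q = [K⁺]^2/[Cr²⁺]^1.
From E = E° − (0.0592/n) log Q: log Q = (E° − E)·n/0.0592 = (+2.08 − (+2.026))·2/0.0592 = 1.8243.
So 1·log[Cr²⁺] = 2·log(0.767) − log Q = -0.2304 − (1.8243) = -2.0547; [Cr²⁺] = 10^(-2.0547) ≈ 0.0088 M.

0.0088 M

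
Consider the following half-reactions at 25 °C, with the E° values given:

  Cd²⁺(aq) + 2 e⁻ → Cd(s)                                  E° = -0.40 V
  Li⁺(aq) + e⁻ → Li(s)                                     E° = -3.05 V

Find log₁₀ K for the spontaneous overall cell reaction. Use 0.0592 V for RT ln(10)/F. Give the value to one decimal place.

89.5

Cathode: Cd²⁺/Cd; anode: Li⁺/Li. E°cell = +2.65 V, n = 2.
log K = nE°cell / 0.0592 = (2)(+2.65) / 0.0592 = 89.5.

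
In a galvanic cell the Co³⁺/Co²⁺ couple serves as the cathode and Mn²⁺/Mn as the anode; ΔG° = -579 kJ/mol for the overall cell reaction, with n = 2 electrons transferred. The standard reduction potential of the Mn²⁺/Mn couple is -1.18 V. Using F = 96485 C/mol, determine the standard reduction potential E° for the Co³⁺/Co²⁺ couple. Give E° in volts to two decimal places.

+1.82 V

E°cell = −ΔG°/(nF) = −(-579×10³)/((2)(96485)) = +3.000 V.
Since Co³⁺/Co²⁺ is the cathode and Mn²⁺/Mn the anode, E°cell = E°(Co³⁺/Co²⁺) − E°(Mn²⁺/Mn).
So E°(Co³⁺/Co²⁺) = E°cell + E°(Mn²⁺/Mn) = +3.000 + (-1.18) = +1.82 V.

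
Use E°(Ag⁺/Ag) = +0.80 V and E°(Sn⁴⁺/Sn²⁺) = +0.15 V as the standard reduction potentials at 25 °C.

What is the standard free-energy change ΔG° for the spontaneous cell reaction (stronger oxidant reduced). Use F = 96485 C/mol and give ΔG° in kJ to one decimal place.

-125.4 kJ

Ag⁺/Ag (E° = +0.80 V) is the cathode; Sn⁴⁺/Sn²⁺ (E° = +0.15 V) is the anode, so E°cell = +0.65 V.
Balancing electrons gives n = 2 (lcm of 1 and 2).
ΔG° = −nFE° = −(2)(96485)(+0.65) = -125,430 J = -125.4 kJ.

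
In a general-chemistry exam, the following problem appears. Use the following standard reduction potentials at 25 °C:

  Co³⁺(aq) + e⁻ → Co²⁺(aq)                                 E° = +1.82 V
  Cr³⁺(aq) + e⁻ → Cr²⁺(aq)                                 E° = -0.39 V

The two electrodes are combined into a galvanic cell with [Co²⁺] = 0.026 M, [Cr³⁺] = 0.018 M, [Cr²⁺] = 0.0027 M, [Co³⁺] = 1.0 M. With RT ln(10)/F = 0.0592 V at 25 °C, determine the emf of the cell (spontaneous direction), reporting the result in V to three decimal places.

+2.255 V

Co³⁺/Co²⁺ is the cathode (higher E°), Cr³⁺/Cr²⁺ the anode: E°cell = +1.82 − (-0.39) = +2.21 V, n = 1.
Overall: Co³⁺(aq) + Cr²⁺(aq) → Co²⁺(aq) + Cr³⁺(aq)
Q = [Co²⁺]·[Cr³⁺] / ([Co³⁺]·[Cr²⁺]); log Q = -0.761.
E = E° − (0.0592/n) log Q = +2.21 − (0.0592/1)(-0.761) = +2.255 V.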